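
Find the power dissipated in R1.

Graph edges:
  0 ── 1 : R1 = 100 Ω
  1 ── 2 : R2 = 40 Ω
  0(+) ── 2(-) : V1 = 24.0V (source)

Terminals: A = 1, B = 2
Nodal analysis, taking node 2 as the 0 V reference.
Source V1 fixes V_0 = 24 V.
KCL at each unknown node (sum of currents leaving = 0; resistances in Ω):
  Node 1: (V_1 - 24)/100 + (V_1 - 0)/40 = 0
Collecting terms: 0.035 × V_1 = 0.24  =>  V_1 = 6.857 V
I_R1 = (V_0 - V_1)/R1 = (24 - 6.857)/100 = 0.1714 A
P_R1 = I_R1² × R1 = (0.1714)² × 100 = 2.939 W

Final answer: 2.939 W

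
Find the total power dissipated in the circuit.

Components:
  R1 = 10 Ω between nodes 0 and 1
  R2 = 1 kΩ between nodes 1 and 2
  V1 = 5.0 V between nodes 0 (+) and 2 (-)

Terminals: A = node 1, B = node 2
Nodal analysis, taking node 2 as the 0 V reference.
Source V1 fixes V_0 = 5 V.
KCL at each unknown node (sum of currents leaving = 0; resistances in Ω):
  Node 1: (V_1 - 5)/10 + (V_1 - 0)/1000 = 0
Collecting terms: 0.101 × V_1 = 0.5  =>  V_1 = 4.95 V
Power in each resistor, P = (ΔV)²/R:
  P_R1 = (5 - 4.95)²/10 = 0.0002451 W
  P_R2 = (4.95 - 0)²/1000 = 0.02451 W
P_total = P_R1 + P_R2 = 0.02475 W

Final answer: 0.02475 W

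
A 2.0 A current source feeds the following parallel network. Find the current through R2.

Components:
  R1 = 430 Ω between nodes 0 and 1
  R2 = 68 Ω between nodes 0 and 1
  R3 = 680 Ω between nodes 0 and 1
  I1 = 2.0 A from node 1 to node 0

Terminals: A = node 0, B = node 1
All resistors sit directly between nodes 0 and 1, so they are in parallel and share one voltage V; the full source current 2 A splits among them.
1/R_par = 1/430 + 1/68 + 1/680 = 0.0185 S  =>  R_par = 54.05 Ω
V = I × R_par = 2 × 54.05 = 108.1 V
I_R2 = V/R2 = 108.1/68 = 1.59 A

Final answer: 1.59 A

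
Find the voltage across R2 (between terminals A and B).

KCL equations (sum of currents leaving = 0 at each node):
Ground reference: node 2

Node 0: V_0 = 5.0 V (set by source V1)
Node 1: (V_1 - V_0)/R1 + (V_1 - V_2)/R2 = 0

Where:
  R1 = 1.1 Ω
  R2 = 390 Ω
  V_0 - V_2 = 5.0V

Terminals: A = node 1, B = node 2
R1 and R2 are in series across V1 (node 0 → node 1 → node 2), and the output A–B is taken across R2, so this is a voltage divider.
Series current: I = V1/(R1 + R2) = 5/(1.1 + 390) = 5/391.1 = 0.01278 A
V_R2 = I × R2 = V1 × R2/(R1 + R2) = 5 × 390/391.1 = 4.986 V

Final answer: 4.986 V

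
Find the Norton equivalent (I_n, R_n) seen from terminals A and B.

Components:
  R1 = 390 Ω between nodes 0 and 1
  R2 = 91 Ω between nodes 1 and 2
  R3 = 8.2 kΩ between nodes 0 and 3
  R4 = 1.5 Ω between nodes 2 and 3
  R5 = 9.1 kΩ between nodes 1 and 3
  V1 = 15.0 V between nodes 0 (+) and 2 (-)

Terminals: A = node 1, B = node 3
Find the Thévenin equivalent first; then I_n = V_th/R_th and R_n = R_th.
Step 1 — V_th is the open-circuit voltage V_A - V_B (nothing connected across the terminals).
Nodal analysis, taking node 2 as the 0 V reference.
Source V1 fixes V_0 = 15 V.
KCL at each unknown node (sum of currents leaving = 0; resistances in Ω):
  Node 1: (V_1 - 15)/390 + (V_1 - 0)/91 + (V_1 - V_3)/9100 = 0
  Node 3: (V_3 - 15)/8200 + (V_3 - 0)/1.5 + (V_3 - V_1)/9100 = 0
Collecting terms (coefficients in siemens):
  0.01366·V_1 - 0.0001099·V_3 = 0.03846
  0.6669·V_3 - 0.0001099·V_1 = 0.001829
Determinant D = (0.01366)(0.6669) - (-0.0001099)(-0.0001099) = 0.009112
V_1 = [(0.03846)(0.6669) - (-0.0001099)(0.001829)]/D = 2.815 V
V_3 = [(0.01366)(0.001829) - (0.03846)(-0.0001099)]/D = 0.003207 V
V_th = V_1 - V_3 = 2.815 - 0.003207 = 2.812 V
Step 2 — R_th: zero the source — replace V1 by a short circuit (node 2 merges into node 0) — and find the resistance seen between A (node 1) and B (node 3).
Reduce the network between node 1 (A) and node 3 (B) by series/parallel combination:
  Rp1 = R1 ‖ R2 (parallel, both between nodes 0 and 1) = 1/(1/390 + 1/91) = 73.78 Ω
  Rp2 = R3 ‖ R4 (parallel, both between nodes 0 and 3) = 1/(1/8200 + 1/1.5) = 1.5 Ω
  Rs1 = Rp1 + Rp2 (series, joined only at node 0) = 73.78 + 1.5 = 75.28 Ω
  Rp3 = R5 ‖ Rs1 (parallel, both between nodes 1 and 3) = 1/(1/9100 + 1/75.28) = 74.67 Ω
R_th = 74.67 Ω
I_n = V_th/R_th = 2.812/74.67 = 0.03766 A, and R_n = R_th = 74.67 Ω

Final answer: I_n = 0.03766 A, R_n = 74.67 Ω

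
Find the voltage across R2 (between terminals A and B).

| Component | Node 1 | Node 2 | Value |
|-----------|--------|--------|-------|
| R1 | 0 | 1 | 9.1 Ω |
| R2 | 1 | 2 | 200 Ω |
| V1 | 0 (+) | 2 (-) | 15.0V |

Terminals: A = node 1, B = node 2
R1 and R2 are in series across V1 (node 0 → node 1 → node 2), and the output A–B is taken across R2, so this is a voltage divider.
Series current: I = V1/(R1 + R2) = 15/(9.1 + 200) = 15/209.1 = 0.07174 A
V_R2 = I × R2 = V1 × R2/(R1 + R2) = 15 × 200/209.1 = 14.35 V

Final answer: 14.35 V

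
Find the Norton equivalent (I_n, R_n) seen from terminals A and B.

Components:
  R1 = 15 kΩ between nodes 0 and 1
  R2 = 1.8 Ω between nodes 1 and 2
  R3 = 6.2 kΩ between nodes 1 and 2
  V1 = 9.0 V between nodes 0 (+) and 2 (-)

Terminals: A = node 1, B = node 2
Find the Thévenin equivalent first; then I_n = V_th/R_th and R_n = R_th.
Step 1 — V_th is the open-circuit voltage V_A - V_B (nothing connected across the terminals).
Nodal analysis, taking node 2 as the 0 V reference.
Source V1 fixes V_0 = 9 V.
KCL at each unknown node (sum of currents leaving = 0; resistances in Ω):
  Node 1: (V_1 - 9)/15000 + (V_1 - 0)/1.8 + (V_1 - 0)/6200 = 0
Collecting terms: 0.5558 × V_1 = 0.0006  =>  V_1 = 0.00108 V
V_th = V_1 - V_2 = 0.00108 - 0 = 0.00108 V
Step 2 — R_th: zero the source — replace V1 by a short circuit (node 2 merges into node 0) — and find the resistance seen between A (node 1) and B (node 0).
Reduce the network between node 1 (A) and node 0 (B) by series/parallel combination:
  Rp1 = R1 ‖ R2 ‖ R3 (parallel, all between nodes 0 and 1) = 1/(1/15000 + 1/1.8 + 1/6200) = 1.799 Ω
R_th = 1.799 Ω
I_n = V_th/R_th = 0.00108/1.799 = 0.0006 A, and R_n = R_th = 1.799 Ω

Final answer: I_n = 0.0006 A, R_n = 1.799 Ω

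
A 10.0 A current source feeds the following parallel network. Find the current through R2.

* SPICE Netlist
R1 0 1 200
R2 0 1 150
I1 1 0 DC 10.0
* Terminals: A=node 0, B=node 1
All resistors sit directly between nodes 0 and 1, so they are in parallel and share one voltage V; the full source current 10 A splits among them.
1/R_par = 1/200 + 1/150 = 0.01167 S  =>  R_par = 85.71 Ω
V = I × R_par = 10 × 85.71 = 857.1 V
I_R2 = V/R2 = 857.1/150 = 5.714 A

Final answer: 5.714 A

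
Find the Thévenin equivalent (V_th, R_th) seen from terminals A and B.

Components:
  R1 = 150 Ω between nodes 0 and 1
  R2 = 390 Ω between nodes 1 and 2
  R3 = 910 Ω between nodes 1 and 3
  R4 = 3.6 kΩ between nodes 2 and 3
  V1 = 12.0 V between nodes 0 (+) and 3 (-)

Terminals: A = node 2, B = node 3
Step 1 — V_th is the open-circuit voltage V_A - V_B (nothing connected across the terminals).
Nodal analysis, taking node 3 as the 0 V reference.
Source V1 fixes V_0 = 12 V.
KCL at each unknown node (sum of currents leaving = 0; resistances in Ω):
  Node 1: (V_1 - 12)/150 + (V_1 - V_2)/390 + (V_1 - 0)/910 = 0
  Node 2: (V_2 - V_1)/390 + (V_2 - 0)/3600 = 0
Collecting terms (coefficients in siemens):
  0.01033·V_1 - 0.002564·V_2 = 0.08
  0.002842·V_2 - 0.002564·V_1 = 0
Determinant D = (0.01033)(0.002842) - (-0.002564)(-0.002564) = 0.00002278
V_1 = [(0.08)(0.002842) - (-0.002564)(0)]/D = 9.98 V
V_2 = [(0.01033)(0) - (0.08)(-0.002564)]/D = 9.004 V
V_th = V_2 - V_3 = 9.004 - 0 = 9.004 V
Step 2 — R_th: zero the source — replace V1 by a short circuit (node 3 merges into node 0) — and find the resistance seen between A (node 2) and B (node 0).
Reduce the network between node 2 (A) and node 0 (B) by series/parallel combination:
  Rp1 = R1 ‖ R3 (parallel, both between nodes 0 and 1) = 1/(1/150 + 1/910) = 128.8 Ω
  Rs1 = R2 + Rp1 (series, joined only at node 1) = 390 + 128.8 = 518.8 Ω
  Rp2 = R4 ‖ Rs1 (parallel, both between nodes 0 and 2) = 1/(1/3600 + 1/518.8) = 453.4 Ω
R_th = 453.4 Ω

Final answer: V_th = 9.004 V, R_th = 453.4 Ω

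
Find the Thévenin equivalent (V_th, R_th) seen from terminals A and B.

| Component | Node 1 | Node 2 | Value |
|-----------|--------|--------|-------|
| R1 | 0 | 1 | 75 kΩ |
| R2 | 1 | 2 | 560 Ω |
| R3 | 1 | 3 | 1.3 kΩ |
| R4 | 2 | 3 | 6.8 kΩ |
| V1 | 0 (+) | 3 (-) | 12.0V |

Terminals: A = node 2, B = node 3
Step 1 — V_th is the open-circuit voltage V_A - V_B (nothing connected across the terminals).
Nodal analysis, taking node 3 as the 0 V reference.
Source V1 fixes V_0 = 12 V.
KCL at each unknown node (sum of currents leaving = 0; resistances in Ω):
  Node 1: (V_1 - 12)/75000 + (V_1 - V_2)/560 + (V_1 - 0)/1300 = 0
  Node 2: (V_2 - V_1)/560 + (V_2 - 0)/6800 = 0
Collecting terms (coefficients in siemens):
  0.002568·V_1 - 0.001786·V_2 = 0.00016
  0.001933·V_2 - 0.001786·V_1 = 0
Determinant D = (0.002568)(0.001933) - (-0.001786)(-0.001786) = 0.000001775
V_1 = [(0.00016)(0.001933) - (-0.001786)(0)]/D = 0.1742 V
V_2 = [(0.002568)(0) - (0.00016)(-0.001786)]/D = 0.161 V
V_th = V_2 - V_3 = 0.161 - 0 = 0.161 V
Step 2 — R_th: zero the source — replace V1 by a short circuit (node 3 merges into node 0) — and find the resistance seen between A (node 2) and B (node 0).
Reduce the network between node 2 (A) and node 0 (B) by series/parallel combination:
  Rp1 = R1 ‖ R3 (parallel, both between nodes 0 and 1) = 1/(1/75000 + 1/1300) = 1278 Ω
  Rs1 = R2 + Rp1 (series, joined only at node 1) = 560 + 1278 = 1838 Ω
  Rp2 = R4 ‖ Rs1 (parallel, both between nodes 0 and 2) = 1/(1/6800 + 1/1838) = 1447 Ω
R_th = 1.447 kΩ

Final answer: V_th = 0.161 V, R_th = 1.447 kΩ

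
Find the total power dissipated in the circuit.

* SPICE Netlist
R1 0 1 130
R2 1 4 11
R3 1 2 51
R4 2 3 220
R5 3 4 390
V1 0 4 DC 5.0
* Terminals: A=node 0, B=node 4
Nodal analysis, taking node 4 as the 0 V reference.
Source V1 fixes V_0 = 5 V.
KCL at each unknown node (sum of currents leaving = 0; resistances in Ω):
  Node 1: (V_1 - 5)/130 + (V_1 - 0)/11 + (V_1 - V_2)/51 = 0
  Node 2: (V_2 - V_1)/51 + (V_2 - V_3)/220 = 0
  Node 3: (V_3 - V_2)/220 + (V_3 - 0)/390 = 0
Collecting terms (coefficients in siemens):
  0.1182·V_1 - 0.01961·V_2 = 0.03846
  0.02415·V_2 - 0.01961·V_1 - 0.004545·V_3 = 0
  0.00711·V_3 - 0.004545·V_2 = 0
Solving these 3 simultaneous equations (Gaussian elimination) gives:
  V_1 = 0.3842 V, V_2 = 0.3545 V, V_3 = 0.2267 V
Power in each resistor, P = (ΔV)²/R:
  P_R1 = (5 - 0.3842)²/130 = 0.1639 W
  P_R2 = (0.3842 - 0)²/11 = 0.01342 W
  P_R3 = (0.3842 - 0.3545)²/51 = 0.00001723 W
  P_R4 = (0.3545 - 0.2267)²/220 = 0.00007432 W
  P_R5 = (0.2267 - 0)²/390 = 0.0001317 W
P_total = P_R1 + P_R2 + P_R3 + P_R4 + P_R5 = 0.1775 W

Final answer: 0.1775 W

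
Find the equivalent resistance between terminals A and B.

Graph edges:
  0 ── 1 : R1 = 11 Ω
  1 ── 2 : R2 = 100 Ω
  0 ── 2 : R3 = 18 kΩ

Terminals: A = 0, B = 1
Reduce the network between node 0 (A) and node 1 (B) by series/parallel combination:
  Rs1 = R3 + R2 (series, joined only at node 2) = 18000 + 100 = 18100 Ω
  Rp1 = R1 ‖ Rs1 (parallel, both between nodes 0 and 1) = 1/(1/11 + 1/18100) = 10.99 Ω
R_eq = 10.99 Ω

Final answer: 10.99 Ω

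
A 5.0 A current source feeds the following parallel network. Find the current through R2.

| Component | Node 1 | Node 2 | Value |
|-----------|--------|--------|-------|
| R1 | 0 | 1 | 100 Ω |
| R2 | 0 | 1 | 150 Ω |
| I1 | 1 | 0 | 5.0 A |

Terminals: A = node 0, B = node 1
All resistors sit directly between nodes 0 and 1, so they are in parallel and share one voltage V; the full source current 5 A splits among them.
1/R_par = 1/100 + 1/150 = 0.01667 S  =>  R_par = 60 Ω
V = I × R_par = 5 × 60 = 300 V
I_R2 = V/R2 = 300/150 = 2 A

Final answer: 2 A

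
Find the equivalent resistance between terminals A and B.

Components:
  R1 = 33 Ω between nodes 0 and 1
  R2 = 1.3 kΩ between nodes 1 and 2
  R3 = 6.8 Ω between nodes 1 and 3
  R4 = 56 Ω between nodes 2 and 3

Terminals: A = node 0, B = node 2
Reduce the network between node 0 (A) and node 2 (B) by series/parallel combination:
  Rs1 = R3 + R4 (series, joined only at node 3) = 6.8 + 56 = 62.8 Ω
  Rp1 = R2 ‖ Rs1 (parallel, both between nodes 1 and 2) = 1/(1/1300 + 1/62.8) = 59.91 Ω
  Rs2 = R1 + Rp1 (series, joined only at node 1) = 33 + 59.91 = 92.91 Ω
R_eq = 92.91 Ω

Final answer: 92.91 Ω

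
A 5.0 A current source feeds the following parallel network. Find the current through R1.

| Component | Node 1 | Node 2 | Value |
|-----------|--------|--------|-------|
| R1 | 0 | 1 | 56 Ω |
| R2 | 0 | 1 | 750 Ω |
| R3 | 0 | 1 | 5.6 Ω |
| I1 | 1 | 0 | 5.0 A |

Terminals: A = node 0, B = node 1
All resistors sit directly between nodes 0 and 1, so they are in parallel and share one voltage V; the full source current 5 A splits among them.
1/R_par = 1/56 + 1/750 + 1/5.6 = 0.1978 S  =>  R_par = 5.057 Ω
V = I × R_par = 5 × 5.057 = 25.28 V
I_R1 = V/R1 = 25.28/56 = 0.4515 A

Final answer: 0.4515 A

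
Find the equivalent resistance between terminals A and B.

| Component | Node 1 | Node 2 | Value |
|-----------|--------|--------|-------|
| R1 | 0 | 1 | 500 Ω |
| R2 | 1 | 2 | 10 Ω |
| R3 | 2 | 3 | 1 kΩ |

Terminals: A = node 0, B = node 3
Reduce the network between node 0 (A) and node 3 (B) by series/parallel combination:
  Rs1 = R1 + R2 (series, joined only at node 1) = 500 + 10 = 510 Ω
  Rs2 = R3 + Rs1 (series, joined only at node 2) = 1000 + 510 = 1510 Ω
R_eq = 1.51 kΩ

Final answer: 1.51 kΩ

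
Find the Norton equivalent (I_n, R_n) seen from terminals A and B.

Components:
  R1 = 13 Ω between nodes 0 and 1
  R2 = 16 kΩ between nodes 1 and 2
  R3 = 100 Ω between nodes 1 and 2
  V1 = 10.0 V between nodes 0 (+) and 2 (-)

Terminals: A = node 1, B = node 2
Find the Thévenin equivalent first; then I_n = V_th/R_th and R_n = R_th.
Step 1 — V_th is the open-circuit voltage V_A - V_B (nothing connected across the terminals).
Nodal analysis, taking node 2 as the 0 V reference.
Source V1 fixes V_0 = 10 V.
KCL at each unknown node (sum of currents leaving = 0; resistances in Ω):
  Node 1: (V_1 - 10)/13 + (V_1 - 0)/16000 + (V_1 - 0)/100 = 0
Collecting terms: 0.08699 × V_1 = 0.7692  =>  V_1 = 8.843 V
V_th = V_1 - V_2 = 8.843 - 0 = 8.843 V
Step 2 — R_th: zero the source — replace V1 by a short circuit (node 2 merges into node 0) — and find the resistance seen between A (node 1) and B (node 0).
Reduce the network between node 1 (A) and node 0 (B) by series/parallel combination:
  Rp1 = R1 ‖ R2 ‖ R3 (parallel, all between nodes 0 and 1) = 1/(1/13 + 1/16000 + 1/100) = 11.5 Ω
R_th = 11.5 Ω
I_n = V_th/R_th = 8.843/11.5 = 0.7692 A, and R_n = R_th = 11.5 Ω

Final answer: I_n = 0.7692 A, R_n = 11.5 Ω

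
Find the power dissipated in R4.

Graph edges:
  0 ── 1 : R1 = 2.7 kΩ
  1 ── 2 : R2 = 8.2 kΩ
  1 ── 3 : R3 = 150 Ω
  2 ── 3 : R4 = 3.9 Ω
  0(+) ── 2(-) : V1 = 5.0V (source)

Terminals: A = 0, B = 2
Nodal analysis, taking node 2 as the 0 V reference.
Source V1 fixes V_0 = 5 V.
KCL at each unknown node (sum of currents leaving = 0; resistances in Ω):
  Node 1: (V_1 - 5)/2700 + (V_1 - 0)/8200 + (V_1 - V_3)/150 = 0
  Node 3: (V_3 - V_1)/150 + (V_3 - 0)/3.9 = 0
Collecting terms (coefficients in siemens):
  0.007159·V_1 - 0.006667·V_3 = 0.001852
  0.2631·V_3 - 0.006667·V_1 = 0
Determinant D = (0.007159)(0.2631) - (-0.006667)(-0.006667) = 0.001839
V_1 = [(0.001852)(0.2631) - (-0.006667)(0)]/D = 0.2649 V
V_3 = [(0.007159)(0) - (0.001852)(-0.006667)]/D = 0.006714 V
I_R4 = (V_2 - V_3)/R4 = (0 - 0.006714)/3.9 = -0.001721 A
P_R4 = I_R4² × R4 = (-0.001721)² × 3.9 = 0.00001156 W

Final answer: 1.156e-05 W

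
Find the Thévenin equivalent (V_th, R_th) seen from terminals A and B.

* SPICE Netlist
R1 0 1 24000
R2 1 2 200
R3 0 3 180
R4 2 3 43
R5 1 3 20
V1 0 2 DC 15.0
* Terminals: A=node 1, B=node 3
Step 1 — V_th is the open-circuit voltage V_A - V_B (nothing connected across the terminals).
Nodal analysis, taking node 2 as the 0 V reference.
Source V1 fixes V_0 = 15 V.
KCL at each unknown node (sum of currents leaving = 0; resistances in Ω):
  Node 1: (V_1 - 15)/24000 + (V_1 - 0)/200 + (V_1 - V_3)/20 = 0
  Node 3: (V_3 - 15)/180 + (V_3 - 0)/43 + (V_3 - V_1)/20 = 0
Collecting terms (coefficients in siemens):
  0.05504·V_1 - 0.05·V_3 = 0.000625
  0.07881·V_3 - 0.05·V_1 = 0.08333
Determinant D = (0.05504)(0.07881) - (-0.05)(-0.05) = 0.001838
V_1 = [(0.000625)(0.07881) - (-0.05)(0.08333)]/D = 2.294 V
V_3 = [(0.05504)(0.08333) - (0.000625)(-0.05)]/D = 2.513 V
V_th = V_1 - V_3 = 2.294 - 2.513 = -0.2188 V
Step 2 — R_th: zero the source — replace V1 by a short circuit (node 2 merges into node 0) — and find the resistance seen between A (node 1) and B (node 3).
Reduce the network between node 1 (A) and node 3 (B) by series/parallel combination:
  Rp1 = R1 ‖ R2 (parallel, both between nodes 0 and 1) = 1/(1/24000 + 1/200) = 198.3 Ω
  Rp2 = R3 ‖ R4 (parallel, both between nodes 0 and 3) = 1/(1/180 + 1/43) = 34.71 Ω
  Rs1 = Rp1 + Rp2 (series, joined only at node 0) = 198.3 + 34.71 = 233.1 Ω
  Rp3 = R5 ‖ Rs1 (parallel, both between nodes 1 and 3) = 1/(1/20 + 1/233.1) = 18.42 Ω
R_th = 18.42 Ω

Final answer: V_th = -0.2188 V, R_th = 18.42 Ω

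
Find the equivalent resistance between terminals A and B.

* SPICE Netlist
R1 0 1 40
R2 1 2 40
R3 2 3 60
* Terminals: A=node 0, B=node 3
Reduce the network between node 0 (A) and node 3 (B) by series/parallel combination:
  Rs1 = R1 + R2 (series, joined only at node 1) = 40 + 40 = 80 Ω
  Rs2 = R3 + Rs1 (series, joined only at node 2) = 60 + 80 = 140 Ω
R_eq = 140 Ω

Final answer: 140 Ω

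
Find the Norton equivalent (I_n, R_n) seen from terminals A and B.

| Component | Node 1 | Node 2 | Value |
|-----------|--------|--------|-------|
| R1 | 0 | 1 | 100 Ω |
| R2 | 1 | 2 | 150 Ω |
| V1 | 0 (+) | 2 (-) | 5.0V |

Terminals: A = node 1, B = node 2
Find the Thévenin equivalent first; then I_n = V_th/R_th and R_n = R_th.
Step 1 — V_th is the open-circuit voltage V_A - V_B (nothing connected across the terminals).
Nodal analysis, taking node 2 as the 0 V reference.
Source V1 fixes V_0 = 5 V.
KCL at each unknown node (sum of currents leaving = 0; resistances in Ω):
  Node 1: (V_1 - 5)/100 + (V_1 - 0)/150 = 0
Collecting terms: 0.01667 × V_1 = 0.05  =>  V_1 = 3 V
V_th = V_1 - V_2 = 3 - 0 = 3 V
Step 2 — R_th: zero the source — replace V1 by a short circuit (node 2 merges into node 0) — and find the resistance seen between A (node 1) and B (node 0).
Reduce the network between node 1 (A) and node 0 (B) by series/parallel combination:
  Rp1 = R1 ‖ R2 (parallel, both between nodes 0 and 1) = 1/(1/100 + 1/150) = 60 Ω
R_th = 60 Ω
I_n = V_th/R_th = 3/60 = 0.05 A, and R_n = R_th = 60 Ω

Final answer: I_n = 0.05 A, R_n = 60 Ω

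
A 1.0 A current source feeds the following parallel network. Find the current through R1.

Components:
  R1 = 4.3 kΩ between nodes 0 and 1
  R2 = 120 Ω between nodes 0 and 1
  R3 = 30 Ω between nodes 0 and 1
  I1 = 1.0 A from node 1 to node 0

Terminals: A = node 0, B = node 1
All resistors sit directly between nodes 0 and 1, so they are in parallel and share one voltage V; the full source current 1 A splits among them.
1/R_par = 1/4300 + 1/120 + 1/30 = 0.0419 S  =>  R_par = 23.87 Ω
V = I × R_par = 1 × 23.87 = 23.87 V
I_R1 = V/R1 = 23.87/4300 = 0.00555 A

Final answer: 0.00555 A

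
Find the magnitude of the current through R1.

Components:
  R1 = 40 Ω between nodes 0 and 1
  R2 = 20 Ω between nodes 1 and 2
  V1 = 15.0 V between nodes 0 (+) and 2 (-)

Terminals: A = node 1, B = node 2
Nodal analysis, taking node 2 as the 0 V reference.
Source V1 fixes V_0 = 15 V.
KCL at each unknown node (sum of currents leaving = 0; resistances in Ω):
  Node 1: (V_1 - 15)/40 + (V_1 - 0)/20 = 0
Collecting terms: 0.075 × V_1 = 0.375  =>  V_1 = 5 V
I_R1 = (V_0 - V_1)/R1 = (15 - 5)/40 = 0.25 A
|I_R1| = 0.25 A

Final answer: |I_R1| = 0.25 A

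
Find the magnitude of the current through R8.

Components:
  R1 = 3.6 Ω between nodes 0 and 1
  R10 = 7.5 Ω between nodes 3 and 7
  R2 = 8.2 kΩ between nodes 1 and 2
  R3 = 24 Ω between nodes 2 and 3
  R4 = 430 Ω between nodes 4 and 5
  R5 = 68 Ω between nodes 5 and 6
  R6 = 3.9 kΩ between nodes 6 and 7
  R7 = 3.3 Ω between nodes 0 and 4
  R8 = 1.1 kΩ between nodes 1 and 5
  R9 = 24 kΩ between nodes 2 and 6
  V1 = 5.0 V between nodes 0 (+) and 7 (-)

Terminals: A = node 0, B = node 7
Nodal analysis, taking node 7 as the 0 V reference.
Source V1 fixes V_0 = 5 V.
KCL at each unknown node (sum of currents leaving = 0; resistances in Ω):
  Node 1: (V_1 - 5)/3.6 + (V_1 - V_2)/8200 + (V_1 - V_5)/1100 = 0
  Node 2: (V_2 - V_1)/8200 + (V_2 - V_3)/24 + (V_2 - V_6)/24000 = 0
  Node 3: (V_3 - V_2)/24 + (V_3 - 0)/7.5 = 0
  Node 4: (V_4 - V_5)/430 + (V_4 - 5)/3.3 = 0
  Node 5: (V_5 - V_4)/430 + (V_5 - V_6)/68 + (V_5 - V_1)/1100 = 0
  Node 6: (V_6 - V_5)/68 + (V_6 - 0)/3900 + (V_6 - V_2)/24000 = 0
Collecting terms (coefficients in siemens):
  0.2788·V_1 - 0.000122·V_2 - 0.0009091·V_5 = 1.389
  0.04183·V_2 - 0.000122·V_1 - 0.04167·V_3 - 0.00004167·V_6 = 0
  0.175·V_3 - 0.04167·V_2 = 0
  0.3054·V_4 - 0.002326·V_5 = 1.515
  0.01794·V_5 - 0.0009091·V_1 - 0.002326·V_4 - 0.01471·V_6 = 0
  0.015·V_6 - 0.00004167·V_2 - 0.01471·V_5 = 0
Solving these 6 simultaneous equations (Gaussian elimination) gives:
  V_1 = 4.996 V, V_2 = 0.02496 V, V_3 = 0.005943 V, V_4 = 4.997 V
  V_5 = 4.583 V, V_6 = 4.492 V
I_R8 = (V_1 - V_5)/R8 = (4.996 - 4.583)/1100 = 0.0003758 A
|I_R8| = 0.0003758 A

Final answer: |I_R8| = 0.0003758 A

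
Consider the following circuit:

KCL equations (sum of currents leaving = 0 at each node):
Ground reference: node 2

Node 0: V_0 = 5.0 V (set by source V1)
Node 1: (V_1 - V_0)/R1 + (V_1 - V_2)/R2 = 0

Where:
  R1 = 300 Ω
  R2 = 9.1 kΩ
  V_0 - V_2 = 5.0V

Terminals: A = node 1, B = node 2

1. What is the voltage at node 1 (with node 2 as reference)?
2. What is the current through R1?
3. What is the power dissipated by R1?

Nodal analysis, taking node 2 as the 0 V reference.
Source V1 fixes V_0 = 5 V.
KCL at each unknown node (sum of currents leaving = 0; resistances in Ω):
  Node 1: (V_1 - 5)/300 + (V_1 - 0)/9100 = 0
Collecting terms: 0.003443 × V_1 = 0.01667  =>  V_1 = 4.84 V
Part 1:
  Read off the nodal solution: V_1 = 4.84 V
Part 2:
  I_R1 = (V_0 - V_1)/R1 = (5 - 4.84)/300 = 0.0005319 A
  Magnitude: I_R1 = 0.0005319 A
Part 3:
  I_R1 = (V_0 - V_1)/R1 = (5 - 4.84)/300 = 0.0005319 A
  P_R1 = I_R1² × R1 = (0.0005319)² × 300 = 0.00008488 W

Final answers:
1. V_1 = 4.84 V
2. I_R1 = 0.0005319 A
3. P_R1 = 8.488e-05 W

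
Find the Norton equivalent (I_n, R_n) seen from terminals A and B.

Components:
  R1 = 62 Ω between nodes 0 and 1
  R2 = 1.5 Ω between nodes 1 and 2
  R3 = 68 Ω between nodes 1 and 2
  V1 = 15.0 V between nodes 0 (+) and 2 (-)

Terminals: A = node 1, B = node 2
Find the Thévenin equivalent first; then I_n = V_th/R_th and R_n = R_th.
Step 1 — V_th is the open-circuit voltage V_A - V_B (nothing connected across the terminals).
Nodal analysis, taking node 2 as the 0 V reference.
Source V1 fixes V_0 = 15 V.
KCL at each unknown node (sum of currents leaving = 0; resistances in Ω):
  Node 1: (V_1 - 15)/62 + (V_1 - 0)/1.5 + (V_1 - 0)/68 = 0
Collecting terms: 0.6975 × V_1 = 0.2419  =>  V_1 = 0.3469 V
V_th = V_1 - V_2 = 0.3469 - 0 = 0.3469 V
Step 2 — R_th: zero the source — replace V1 by a short circuit (node 2 merges into node 0) — and find the resistance seen between A (node 1) and B (node 0).
Reduce the network between node 1 (A) and node 0 (B) by series/parallel combination:
  Rp1 = R1 ‖ R2 ‖ R3 (parallel, all between nodes 0 and 1) = 1/(1/62 + 1/1.5 + 1/68) = 1.434 Ω
R_th = 1.434 Ω
I_n = V_th/R_th = 0.3469/1.434 = 0.2419 A, and R_n = R_th = 1.434 Ω

Final answer: I_n = 0.2419 A, R_n = 1.434 Ω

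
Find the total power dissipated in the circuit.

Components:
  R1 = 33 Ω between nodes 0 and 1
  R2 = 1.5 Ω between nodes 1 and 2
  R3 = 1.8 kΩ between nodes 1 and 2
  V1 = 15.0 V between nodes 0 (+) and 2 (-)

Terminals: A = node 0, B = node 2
Nodal analysis, taking node 2 as the 0 V reference.
Source V1 fixes V_0 = 15 V.
KCL at each unknown node (sum of currents leaving = 0; resistances in Ω):
  Node 1: (V_1 - 15)/33 + (V_1 - 0)/1.5 + (V_1 - 0)/1800 = 0
Collecting terms: 0.6975 × V_1 = 0.4545  =>  V_1 = 0.6517 V
Power in each resistor, P = (ΔV)²/R:
  P_R1 = (15 - 0.6517)²/33 = 6.239 W
  P_R2 = (0.6517 - 0)²/1.5 = 0.2831 W
  P_R3 = (0.6517 - 0)²/1800 = 0.0002359 W
P_total = P_R1 + P_R2 + P_R3 = 6.522 W

Final answer: 6.522 W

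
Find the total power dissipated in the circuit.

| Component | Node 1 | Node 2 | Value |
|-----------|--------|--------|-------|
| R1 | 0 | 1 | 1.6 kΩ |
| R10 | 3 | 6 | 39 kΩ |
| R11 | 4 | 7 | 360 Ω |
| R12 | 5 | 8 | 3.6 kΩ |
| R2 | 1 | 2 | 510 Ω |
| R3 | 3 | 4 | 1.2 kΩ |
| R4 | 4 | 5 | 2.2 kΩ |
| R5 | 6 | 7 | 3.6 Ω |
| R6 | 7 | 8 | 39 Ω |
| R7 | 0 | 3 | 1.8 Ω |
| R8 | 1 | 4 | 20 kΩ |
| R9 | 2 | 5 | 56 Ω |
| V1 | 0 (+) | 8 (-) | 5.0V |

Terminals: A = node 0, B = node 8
Nodal analysis, taking node 8 as the 0 V reference.
Source V1 fixes V_0 = 5 V.
KCL at each unknown node (sum of currents leaving = 0; resistances in Ω):
  Node 1: (V_1 - 5)/1600 + (V_1 - V_2)/510 + (V_1 - V_4)/20000 = 0
  Node 2: (V_2 - V_1)/510 + (V_2 - V_5)/56 = 0
  Node 3: (V_3 - V_4)/1200 + (V_3 - 5)/1.8 + (V_3 - V_6)/39000 = 0
  Node 4: (V_4 - V_3)/1200 + (V_4 - V_5)/2200 + (V_4 - V_1)/20000 + (V_4 - V_7)/360 = 0
  Node 5: (V_5 - V_4)/2200 + (V_5 - V_2)/56 + (V_5 - 0)/3600 = 0
  Node 6: (V_6 - V_7)/3.6 + (V_6 - V_3)/39000 = 0
  Node 7: (V_7 - V_6)/3.6 + (V_7 - 0)/39 + (V_7 - V_4)/360 = 0
Collecting terms (coefficients in siemens):
  0.002636·V_1 - 0.001961·V_2 - 0.00005·V_4 = 0.003125
  0.01982·V_2 - 0.001961·V_1 - 0.01786·V_5 = 0
  0.5564·V_3 - 0.0008333·V_4 - 0.00002564·V_6 = 2.778
  0.004116·V_4 - 0.00005·V_1 - 0.0008333·V_3 - 0.0004545·V_5 - 0.002778·V_7 = 0
  0.01859·V_5 - 0.01786·V_2 - 0.0004545·V_4 = 0
  0.2778·V_6 - 0.00002564·V_3 - 0.2778·V_7 = 0
  0.3062·V_7 - 0.002778·V_4 - 0.2778·V_6 = 0
Solving these 7 simultaneous equations (Gaussian elimination) gives:
  V_1 = 3.06 V, V_2 = 2.483 V, V_3 = 4.994 V, V_4 = 1.412 V
  V_5 = 2.42 V, V_6 = 0.1428 V, V_7 = 0.1424 V
Power in each resistor, P = (ΔV)²/R:
  P_R1 = (5 - 3.06)²/1600 = 0.002353 W
  P_R2 = (3.06 - 2.483)²/510 = 0.0006516 W
  P_R3 = (4.994 - 1.412)²/1200 = 0.0107 W
  P_R4 = (1.412 - 2.42)²/2200 = 0.0004619 W
  P_R5 = (0.1428 - 0.1424)²/3.6 = 0.00000005571 W
  P_R6 = (0.1424 - 0)²/39 = 0.0005197 W
  P_R7 = (5 - 4.994)²/1.8 = 0.00001741 W
  P_R8 = (3.06 - 1.412)²/20000 = 0.0001358 W
  P_R9 = (2.483 - 2.42)²/56 = 0.00007155 W
  P_R10 = (4.994 - 0.1428)²/39000 = 0.0006035 W
  P_R11 = (1.412 - 0.1424)²/360 = 0.004476 W
  P_R12 = (2.42 - 0)²/3600 = 0.001627 W
P_total = P_R1 + P_R2 + P_R3 + P_R4 + P_R5 + P_R6 + P_R7 + P_R8 + P_R9 + P_R10 + P_R11 + P_R12 = 0.02161 W

Final answer: 0.02161 W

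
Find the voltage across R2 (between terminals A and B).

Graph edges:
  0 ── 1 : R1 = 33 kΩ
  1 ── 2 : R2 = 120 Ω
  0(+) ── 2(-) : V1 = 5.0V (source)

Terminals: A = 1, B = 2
R1 and R2 are in series across V1 (node 0 → node 1 → node 2), and the output A–B is taken across R2, so this is a voltage divider.
Series current: I = V1/(R1 + R2) = 5/(33000 + 120) = 5/33120 = 0.000151 A
V_R2 = I × R2 = V1 × R2/(R1 + R2) = 5 × 120/33120 = 0.01812 V

Final answer: 0.01812 V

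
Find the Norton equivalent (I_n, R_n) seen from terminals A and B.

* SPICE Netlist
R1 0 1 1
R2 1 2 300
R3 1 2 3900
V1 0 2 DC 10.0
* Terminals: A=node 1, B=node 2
Find the Thévenin equivalent first; then I_n = V_th/R_th and R_n = R_th.
Step 1 — V_th is the open-circuit voltage V_A - V_B (nothing connected across the terminals).
Nodal analysis, taking node 2 as the 0 V reference.
Source V1 fixes V_0 = 10 V.
KCL at each unknown node (sum of currents leaving = 0; resistances in Ω):
  Node 1: (V_1 - 10)/1 + (V_1 - 0)/300 + (V_1 - 0)/3900 = 0
Collecting terms: 1.004 × V_1 = 10  =>  V_1 = 9.964 V
V_th = V_1 - V_2 = 9.964 - 0 = 9.964 V
Step 2 — R_th: zero the source — replace V1 by a short circuit (node 2 merges into node 0) — and find the resistance seen between A (node 1) and B (node 0).
Reduce the network between node 1 (A) and node 0 (B) by series/parallel combination:
  Rp1 = R1 ‖ R2 ‖ R3 (parallel, all between nodes 0 and 1) = 1/(1/1 + 1/300 + 1/3900) = 0.9964 Ω
R_th = 0.9964 Ω
I_n = V_th/R_th = 9.964/0.9964 = 10 A, and R_n = R_th = 0.9964 Ω

Final answer: I_n = 10 A, R_n = 0.9964 Ω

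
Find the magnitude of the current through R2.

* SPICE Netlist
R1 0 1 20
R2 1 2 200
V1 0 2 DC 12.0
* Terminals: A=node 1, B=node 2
Nodal analysis, taking node 2 as the 0 V reference.
Source V1 fixes V_0 = 12 V.
KCL at each unknown node (sum of currents leaving = 0; resistances in Ω):
  Node 1: (V_1 - 12)/20 + (V_1 - 0)/200 = 0
Collecting terms: 0.055 × V_1 = 0.6  =>  V_1 = 10.91 V
I_R2 = (V_1 - V_2)/R2 = (10.91 - 0)/200 = 0.05455 A
|I_R2| = 0.05455 A

Final answer: |I_R2| = 0.05455 A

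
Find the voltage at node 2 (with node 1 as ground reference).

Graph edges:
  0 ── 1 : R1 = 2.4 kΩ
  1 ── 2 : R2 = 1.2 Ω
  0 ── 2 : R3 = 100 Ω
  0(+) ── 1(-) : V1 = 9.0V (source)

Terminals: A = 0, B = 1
Nodal analysis, taking node 1 as the 0 V reference.
Source V1 fixes V_0 = 9 V.
KCL at each unknown node (sum of currents leaving = 0; resistances in Ω):
  Node 2: (V_2 - 0)/1.2 + (V_2 - 9)/100 = 0
Collecting terms: 0.8433 × V_2 = 0.09  =>  V_2 = 0.1067 V
The requested potential is V_2 = 0.1067 V.

Final answer: V_2 = 0.1067 V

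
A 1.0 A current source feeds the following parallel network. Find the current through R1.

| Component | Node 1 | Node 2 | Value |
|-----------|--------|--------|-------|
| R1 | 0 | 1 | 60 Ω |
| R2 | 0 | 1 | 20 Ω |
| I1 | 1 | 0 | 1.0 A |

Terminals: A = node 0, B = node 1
All resistors sit directly between nodes 0 and 1, so they are in parallel and share one voltage V; the full source current 1 A splits among them.
1/R_par = 1/60 + 1/20 = 0.06667 S  =>  R_par = 15 Ω
V = I × R_par = 1 × 15 = 15 V
I_R1 = V/R1 = 15/60 = 0.25 A

Final answer: 0.25 A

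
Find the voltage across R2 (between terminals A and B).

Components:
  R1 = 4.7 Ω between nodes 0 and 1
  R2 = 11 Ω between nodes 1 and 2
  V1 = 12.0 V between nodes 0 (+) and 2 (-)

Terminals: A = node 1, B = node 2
R1 and R2 are in series across V1 (node 0 → node 1 → node 2), and the output A–B is taken across R2, so this is a voltage divider.
Series current: I = V1/(R1 + R2) = 12/(4.7 + 11) = 12/15.7 = 0.7643 A
V_R2 = I × R2 = V1 × R2/(R1 + R2) = 12 × 11/15.7 = 8.408 V

Final answer: 8.408 V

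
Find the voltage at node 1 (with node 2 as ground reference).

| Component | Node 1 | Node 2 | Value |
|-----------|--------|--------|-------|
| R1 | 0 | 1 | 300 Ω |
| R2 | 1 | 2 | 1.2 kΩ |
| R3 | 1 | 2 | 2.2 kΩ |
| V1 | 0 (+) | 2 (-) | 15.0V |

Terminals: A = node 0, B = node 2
Nodal analysis, taking node 2 as the 0 V reference.
Source V1 fixes V_0 = 15 V.
KCL at each unknown node (sum of currents leaving = 0; resistances in Ω):
  Node 1: (V_1 - 15)/300 + (V_1 - 0)/1200 + (V_1 - 0)/2200 = 0
Collecting terms: 0.004621 × V_1 = 0.05  =>  V_1 = 10.82 V
The requested potential is V_1 = 10.82 V.

Final answer: V_1 = 10.82 V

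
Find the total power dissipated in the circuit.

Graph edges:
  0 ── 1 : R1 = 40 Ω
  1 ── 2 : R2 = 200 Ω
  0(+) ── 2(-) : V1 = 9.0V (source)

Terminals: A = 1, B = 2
Nodal analysis, taking node 2 as the 0 V reference.
Source V1 fixes V_0 = 9 V.
KCL at each unknown node (sum of currents leaving = 0; resistances in Ω):
  Node 1: (V_1 - 9)/40 + (V_1 - 0)/200 = 0
Collecting terms: 0.03 × V_1 = 0.225  =>  V_1 = 7.5 V
Power in each resistor, P = (ΔV)²/R:
  P_R1 = (9 - 7.5)²/40 = 0.05625 W
  P_R2 = (7.5 - 0)²/200 = 0.2812 W
P_total = P_R1 + P_R2 = 0.3375 W

Final answer: 0.3375 W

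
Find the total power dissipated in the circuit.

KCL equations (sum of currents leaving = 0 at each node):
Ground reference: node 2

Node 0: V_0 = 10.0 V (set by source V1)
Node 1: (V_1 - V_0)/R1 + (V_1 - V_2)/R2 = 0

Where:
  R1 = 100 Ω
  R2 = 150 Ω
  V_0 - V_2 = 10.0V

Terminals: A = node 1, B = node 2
Nodal analysis, taking node 2 as the 0 V reference.
Source V1 fixes V_0 = 10 V.
KCL at each unknown node (sum of currents leaving = 0; resistances in Ω):
  Node 1: (V_1 - 10)/100 + (V_1 - 0)/150 = 0
Collecting terms: 0.01667 × V_1 = 0.1  =>  V_1 = 6 V
Power in each resistor, P = (ΔV)²/R:
  P_R1 = (10 - 6)²/100 = 0.16 W
  P_R2 = (6 - 0)²/150 = 0.24 W
P_total = P_R1 + P_R2 = 0.4 W

Final answer: 0.4 W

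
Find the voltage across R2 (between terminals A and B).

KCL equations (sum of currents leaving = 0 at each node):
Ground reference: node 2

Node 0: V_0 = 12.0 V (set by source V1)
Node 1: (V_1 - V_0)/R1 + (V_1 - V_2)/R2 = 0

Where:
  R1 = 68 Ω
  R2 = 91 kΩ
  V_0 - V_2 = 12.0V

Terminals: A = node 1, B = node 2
R1 and R2 are in series across V1 (node 0 → node 1 → node 2), and the output A–B is taken across R2, so this is a voltage divider.
Series current: I = V1/(R1 + R2) = 12/(68 + 91000) = 12/91070 = 0.0001318 A
V_R2 = I × R2 = V1 × R2/(R1 + R2) = 12 × 91000/91070 = 11.99 V

Final answer: 11.99 V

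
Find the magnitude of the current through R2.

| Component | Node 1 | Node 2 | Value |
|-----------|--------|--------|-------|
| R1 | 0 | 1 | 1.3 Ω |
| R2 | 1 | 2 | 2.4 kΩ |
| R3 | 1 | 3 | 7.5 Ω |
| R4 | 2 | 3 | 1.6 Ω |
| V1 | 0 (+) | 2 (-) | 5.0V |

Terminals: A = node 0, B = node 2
Nodal analysis, taking node 2 as the 0 V reference.
Source V1 fixes V_0 = 5 V.
KCL at each unknown node (sum of currents leaving = 0; resistances in Ω):
  Node 1: (V_1 - 5)/1.3 + (V_1 - 0)/2400 + (V_1 - V_3)/7.5 = 0
  Node 3: (V_3 - V_1)/7.5 + (V_3 - 0)/1.6 = 0
Collecting terms (coefficients in siemens):
  0.903·V_1 - 0.1333·V_3 = 3.846
  0.7583·V_3 - 0.1333·V_1 = 0
Determinant D = (0.903)(0.7583) - (-0.1333)(-0.1333) = 0.667
V_1 = [(3.846)(0.7583) - (-0.1333)(0)]/D = 4.373 V
V_3 = [(0.903)(0) - (3.846)(-0.1333)]/D = 0.7689 V
I_R2 = (V_1 - V_2)/R2 = (4.373 - 0)/2400 = 0.001822 A
|I_R2| = 0.001822 A

Final answer: |I_R2| = 0.001822 A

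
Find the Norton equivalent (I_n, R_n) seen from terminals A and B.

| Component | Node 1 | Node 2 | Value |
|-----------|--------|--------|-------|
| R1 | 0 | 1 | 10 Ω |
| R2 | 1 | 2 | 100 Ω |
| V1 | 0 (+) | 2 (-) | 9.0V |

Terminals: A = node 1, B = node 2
Find the Thévenin equivalent first; then I_n = V_th/R_th and R_n = R_th.
Step 1 — V_th is the open-circuit voltage V_A - V_B (nothing connected across the terminals).
Nodal analysis, taking node 2 as the 0 V reference.
Source V1 fixes V_0 = 9 V.
KCL at each unknown node (sum of currents leaving = 0; resistances in Ω):
  Node 1: (V_1 - 9)/10 + (V_1 - 0)/100 = 0
Collecting terms: 0.11 × V_1 = 0.9  =>  V_1 = 8.182 V
V_th = V_1 - V_2 = 8.182 - 0 = 8.182 V
Step 2 — R_th: zero the source — replace V1 by a short circuit (node 2 merges into node 0) — and find the resistance seen between A (node 1) and B (node 0).
Reduce the network between node 1 (A) and node 0 (B) by series/parallel combination:
  Rp1 = R1 ‖ R2 (parallel, both between nodes 0 and 1) = 1/(1/10 + 1/100) = 9.091 Ω
R_th = 9.091 Ω
I_n = V_th/R_th = 8.182/9.091 = 0.9 A, and R_n = R_th = 9.091 Ω

Final answer: I_n = 0.9 A, R_n = 9.091 Ω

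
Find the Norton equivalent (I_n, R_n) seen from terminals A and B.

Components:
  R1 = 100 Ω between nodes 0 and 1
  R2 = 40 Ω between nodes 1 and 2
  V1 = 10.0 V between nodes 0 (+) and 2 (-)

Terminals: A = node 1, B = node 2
Find the Thévenin equivalent first; then I_n = V_th/R_th and R_n = R_th.
Step 1 — V_th is the open-circuit voltage V_A - V_B (nothing connected across the terminals).
Nodal analysis, taking node 2 as the 0 V reference.
Source V1 fixes V_0 = 10 V.
KCL at each unknown node (sum of currents leaving = 0; resistances in Ω):
  Node 1: (V_1 - 10)/100 + (V_1 - 0)/40 = 0
Collecting terms: 0.035 × V_1 = 0.1  =>  V_1 = 2.857 V
V_th = V_1 - V_2 = 2.857 - 0 = 2.857 V
Step 2 — R_th: zero the source — replace V1 by a short circuit (node 2 merges into node 0) — and find the resistance seen between A (node 1) and B (node 0).
Reduce the network between node 1 (A) and node 0 (B) by series/parallel combination:
  Rp1 = R1 ‖ R2 (parallel, both between nodes 0 and 1) = 1/(1/100 + 1/40) = 28.57 Ω
R_th = 28.57 Ω
I_n = V_th/R_th = 2.857/28.57 = 0.1 A, and R_n = R_th = 28.57 Ω

Final answer: I_n = 0.1 A, R_n = 28.57 Ω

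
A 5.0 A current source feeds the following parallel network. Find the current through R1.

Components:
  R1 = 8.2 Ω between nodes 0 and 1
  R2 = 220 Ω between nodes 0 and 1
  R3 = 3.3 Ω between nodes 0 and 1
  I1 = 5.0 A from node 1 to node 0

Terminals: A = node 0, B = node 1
All resistors sit directly between nodes 0 and 1, so they are in parallel and share one voltage V; the full source current 5 A splits among them.
1/R_par = 1/8.2 + 1/220 + 1/3.3 = 0.4295 S  =>  R_par = 2.328 Ω
V = I × R_par = 5 × 2.328 = 11.64 V
I_R1 = V/R1 = 11.64/8.2 = 1.42 A

Final answer: 1.42 A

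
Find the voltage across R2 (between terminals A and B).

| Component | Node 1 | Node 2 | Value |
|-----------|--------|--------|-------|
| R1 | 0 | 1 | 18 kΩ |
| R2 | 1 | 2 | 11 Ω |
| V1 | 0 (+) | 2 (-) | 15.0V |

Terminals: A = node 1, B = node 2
R1 and R2 are in series across V1 (node 0 → node 1 → node 2), and the output A–B is taken across R2, so this is a voltage divider.
Series current: I = V1/(R1 + R2) = 15/(18000 + 11) = 15/18010 = 0.0008328 A
V_R2 = I × R2 = V1 × R2/(R1 + R2) = 15 × 11/18010 = 0.009161 V

Final answer: 0.009161 V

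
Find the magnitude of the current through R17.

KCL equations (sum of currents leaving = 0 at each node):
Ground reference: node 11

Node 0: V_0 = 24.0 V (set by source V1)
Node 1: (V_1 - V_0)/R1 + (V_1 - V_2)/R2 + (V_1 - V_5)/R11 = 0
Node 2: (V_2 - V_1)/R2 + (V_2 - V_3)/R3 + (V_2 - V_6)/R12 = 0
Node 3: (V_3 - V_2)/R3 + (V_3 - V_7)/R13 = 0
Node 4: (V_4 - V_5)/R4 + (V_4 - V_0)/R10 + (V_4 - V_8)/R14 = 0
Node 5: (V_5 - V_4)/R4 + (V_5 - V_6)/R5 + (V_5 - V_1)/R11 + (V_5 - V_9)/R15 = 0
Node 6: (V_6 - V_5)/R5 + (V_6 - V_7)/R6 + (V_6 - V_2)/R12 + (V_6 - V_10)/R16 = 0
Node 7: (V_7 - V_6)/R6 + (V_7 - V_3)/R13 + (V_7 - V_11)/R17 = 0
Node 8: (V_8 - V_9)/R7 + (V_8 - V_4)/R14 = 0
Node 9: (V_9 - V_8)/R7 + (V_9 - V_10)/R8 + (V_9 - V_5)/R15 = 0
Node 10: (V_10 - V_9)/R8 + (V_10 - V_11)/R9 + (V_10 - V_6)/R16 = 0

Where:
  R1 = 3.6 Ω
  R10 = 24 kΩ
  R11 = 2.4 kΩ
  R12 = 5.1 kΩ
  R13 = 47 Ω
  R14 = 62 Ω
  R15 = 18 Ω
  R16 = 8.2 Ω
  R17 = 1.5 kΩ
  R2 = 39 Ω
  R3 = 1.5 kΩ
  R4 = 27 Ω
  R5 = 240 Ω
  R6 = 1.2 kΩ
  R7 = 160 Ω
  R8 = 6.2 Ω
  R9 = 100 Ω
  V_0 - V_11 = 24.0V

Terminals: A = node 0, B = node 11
Nodal analysis, taking node 11 as the 0 V reference.
Source V1 fixes V_0 = 24 V.
KCL at each unknown node (sum of currents leaving = 0; resistances in Ω):
  Node 1: (V_1 - 24)/3.6 + (V_1 - V_2)/39 + (V_1 - V_5)/2400 = 0
  Node 2: (V_2 - V_1)/39 + (V_2 - V_3)/1500 + (V_2 - V_6)/5100 = 0
  Node 3: (V_3 - V_2)/1500 + (V_3 - V_7)/47 = 0
  Node 4: (V_4 - V_5)/27 + (V_4 - 24)/24000 + (V_4 - V_8)/62 = 0
  Node 5: (V_5 - V_4)/27 + (V_5 - V_6)/240 + (V_5 - V_1)/2400 + (V_5 - V_9)/18 = 0
  Node 6: (V_6 - V_5)/240 + (V_6 - V_7)/1200 + (V_6 - V_2)/5100 + (V_6 - V_10)/8.2 = 0
  Node 7: (V_7 - V_6)/1200 + (V_7 - V_3)/47 + (V_7 - 0)/1500 = 0
  Node 8: (V_8 - V_9)/160 + (V_8 - V_4)/62 = 0
  Node 9: (V_9 - V_8)/160 + (V_9 - V_10)/6.2 + (V_9 - V_5)/18 = 0
  Node 10: (V_10 - V_9)/6.2 + (V_10 - 0)/100 + (V_10 - V_6)/8.2 = 0
Collecting terms (coefficients in siemens):
  0.3038·V_1 - 0.02564·V_2 - 0.0004167·V_5 = 6.667
  0.0265·V_2 - 0.02564·V_1 - 0.0006667·V_3 - 0.0001961·V_6 = 0
  0.02194·V_3 - 0.0006667·V_2 - 0.02128·V_7 = 0
  0.05321·V_4 - 0.03704·V_5 - 0.01613·V_8 = 0.001
  0.09718·V_5 - 0.0004167·V_1 - 0.03704·V_4 - 0.004167·V_6 - 0.05556·V_9 = 0
  0.1271·V_6 - 0.0001961·V_2 - 0.004167·V_5 - 0.0008333·V_7 - 0.122·V_10 = 0
  0.02278·V_7 - 0.02128·V_3 - 0.0008333·V_6 = 0
  0.02238·V_8 - 0.01613·V_4 - 0.00625·V_9 = 0
  0.2231·V_9 - 0.05556·V_5 - 0.00625·V_8 - 0.1613·V_10 = 0
  0.2932·V_10 - 0.122·V_6 - 0.1613·V_9 = 0
Solving these 10 simultaneous equations (Gaussian elimination) gives:
  V_1 = 23.92 V, V_2 = 23.36 V, V_3 = 8.278 V, V_4 = 2.124 V
  V_5 = 2.119 V, V_6 = 1.983 V, V_7 = 7.805 V, V_8 = 2.079 V
  V_9 = 1.962 V, V_10 = 1.904 V
I_R17 = (V_7 - V_11)/R17 = (7.805 - 0)/1500 = 0.005203 A
|I_R17| = 0.005203 A

Final answer: |I_R17| = 0.005203 A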